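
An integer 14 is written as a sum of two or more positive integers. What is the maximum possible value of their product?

162

Define P[k] = max over 1≤i<k of i · max(k−i, P[k−i]); the inner max lets the remainder stay uncut if that's better.
P[2] = 1·max(1,0) = 1·1 = 1
P[3] = 1·max(2,1) = 1·2 = 2
P[4] = 2·max(2,1) = 2·2 = 4
P[5] = 2·max(3,2) = 2·3 = 6
P[6] = 3·max(3,2) = 3·3 = 9
P[7] = 2·max(5,6) = 2·6 = 12
P[8] = 2·max(6,9) = 2·9 = 18
P[9] = 3·max(6,9) = 3·9 = 27
P[10] = 2·max(8,18) = 2·18 = 36
P[11] = 2·max(9,27) = 2·27 = 54
P[12] = 3·max(9,27) = 3·27 = 81
P[13] = 2·max(11,54) = 2·54 = 108
P[14] = 2·max(12,81) = 2·81 = 162
One optimal split: 3 + 3 + 3 + 3 + 2; product 3·3·3·3·2 = 162.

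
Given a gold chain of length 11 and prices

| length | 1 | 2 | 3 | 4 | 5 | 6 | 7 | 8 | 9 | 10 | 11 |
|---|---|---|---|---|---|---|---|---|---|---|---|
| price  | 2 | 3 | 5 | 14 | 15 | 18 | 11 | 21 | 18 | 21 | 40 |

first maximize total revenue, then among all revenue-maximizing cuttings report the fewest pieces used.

1

Let r[k] be the best obtainable value from length k. For each k, try every first piece i and keep the best of price[i] + r[k−i].
r[1] = 2
r[2] = max(2+2, 3+0) = 4
r[3] = max(2+4, 3+2, 5+0) = 6
r[4] = max(2+6, 3+4, 5+2, 14+0) = 14
r[5] = max(2+14, 3+6, 5+4, 14+2, 15+0) = 16
r[6] = max(2+16, 3+14, 5+6, 14+4, 15+2, 18+0) = 18
r[7] = max(2+18, 3+16, 5+14, …, 18+2, 11+0) = 20
r[8] = max(2+20, 3+18, 5+16, …, 11+2, 21+0) = 28
r[9] = max(2+28, 3+20, 5+18, …, 21+2, 18+0) = 30
r[10] = max(2+30, 3+28, 5+20, …, 18+2, 21+0) = 32
r[11] = max(2+32, 3+30, 5+28, …, 21+2, 40+0) = 40
Maximum revenue is $40.
Now minimize piece count subject to staying optimal: for each k, pieces[k] = 1 + min over i with p[i]+r[k−i]=r[k] of pieces[k−i].
pieces[8] = 2
pieces[9] = 3
pieces[10] = 2
pieces[11] = 1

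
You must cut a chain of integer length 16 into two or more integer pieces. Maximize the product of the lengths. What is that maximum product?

324

Define prod[k] = max over 1≤i<k of i · max(k−i, prod[k−i]); the inner max lets the remainder stay uncut if that's better.
Small cases: prod[2]=1, prod[3]=2, prod[4]=4, prod[5]=6, prod[6]=9, prod[7]=12, prod[8]=18, prod[9]=27.
prod[10] = max(1·27, 2·18, 3·12, …, 8·2, 9·1) = 36
prod[11] = max(1·36, 2·27, 3·18, …, 9·2, 10·1) = 54
prod[12] = max(1·54, 2·36, 3·27, …, 10·2, 11·1) = 81
prod[13] = max(1·81, 2·54, 3·36, …, 11·2, 12·1) = 108
prod[14] = max(1·108, 2·81, 3·54, …, 12·2, 13·1) = 162
prod[15] = max(1·162, 2·108, 3·81, …, 13·2, 14·1) = 243
prod[16] = max(1·243, 2·162, 3·108, …, 14·2, 15·1) = 324
One optimal split: 3 + 3 + 3 + 3 + 2 + 2; product 3·3·3·3·2·2 = 324.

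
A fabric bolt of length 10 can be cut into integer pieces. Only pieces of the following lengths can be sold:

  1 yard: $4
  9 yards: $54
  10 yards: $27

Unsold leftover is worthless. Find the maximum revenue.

58

Let r[k] be the best obtainable value from length k. For each k, try every first piece i and keep the best of price[i] + r[k−i].
r[1] = 4
r[2] = 8  (first piece 1, then r[1]=4)
r[3] = 12  (first piece 1, then r[2]=8)
r[4] = 16  (first piece 1, then r[3]=12)
r[5] = 20  (first piece 1, then r[4]=16)
r[6] = 24  (first piece 1, then r[5]=20)
r[7] = 28  (first piece 1, then r[6]=24)
r[8] = 32  (first piece 1, then r[7]=28)
r[9] = 54
r[10] = 58  (first piece 1, then r[9]=54)
One optimal cutting: 9 + 1 → $58.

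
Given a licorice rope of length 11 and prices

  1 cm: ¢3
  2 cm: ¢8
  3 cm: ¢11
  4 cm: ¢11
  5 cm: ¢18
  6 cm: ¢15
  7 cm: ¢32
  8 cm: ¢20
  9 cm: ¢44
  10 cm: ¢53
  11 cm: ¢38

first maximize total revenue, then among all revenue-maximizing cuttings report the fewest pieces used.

Consider every possible first cut. r[k] is the best of p[i]+r[k−i] over all sellable i≤k.
r[1] = 3
r[2] = max(3+3, 8+0) = 8
r[3] = max(3+8, 8+3, 11+0) = 11
r[4] = max(3+11, 8+8, 11+3, 11+0) = 16
r[5] = max(3+16, 8+11, 11+8, 11+3, 18+0) = 19
r[6] = max(3+19, 8+16, 11+11, 11+8, 18+3, 15+0) = 24
r[7] = max(3+24, 8+19, 11+16, …, 15+3, 32+0) = 32
r[8] = max(3+32, 8+24, 11+19, …, 32+3, 20+0) = 35
r[9] = max(3+35, 8+32, 11+24, …, 20+3, 44+0) = 44
r[10] = max(3+44, 8+35, 11+32, …, 44+3, 53+0) = 53
r[11] = max(3+53, 8+44, 11+35, …, 53+3, 38+0) = 56
Maximum revenue is ¢56.
Now minimize piece count subject to staying optimal: for each k, pieces[k] = 1 + min over i with p[i]+r[k−i]=r[k] of pieces[k−i].
pieces[8] = 2
pieces[9] = 1
pieces[10] = 1
pieces[11] = 2

2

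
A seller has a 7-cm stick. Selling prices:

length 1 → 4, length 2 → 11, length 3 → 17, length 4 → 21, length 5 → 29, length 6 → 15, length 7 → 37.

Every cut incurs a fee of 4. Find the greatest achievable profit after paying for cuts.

37

Consider every possible first cut. v[k] is the best of p[i]+v[k−i] over all sellable i≤k, charging 4 whenever i<k.
v[1] = 4
v[2] = 11
v[3] = 17
v[4] = 21
v[5] = 29
v[6] = 30  (first piece 3, then v[3]=17)
v[7] = 37
Best is to make no cuts and sell whole for 37.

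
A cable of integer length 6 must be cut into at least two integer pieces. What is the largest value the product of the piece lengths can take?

Fill g[k] for k=2..6: at each k try every first piece i and multiply by the better of (k−i) uncut or g[k−i].
g[2] = 1*max(1,0) = 1*1 = 1
g[3] = 1*max(2,1) = 1*2 = 2
g[4] = 2*max(2,1) = 2*2 = 4
g[5] = 2*max(3,2) = 2*3 = 6
g[6] = 3*max(3,2) = 3*3 = 9
One optimal split: 3 + 3; product 3*3 = 9.

9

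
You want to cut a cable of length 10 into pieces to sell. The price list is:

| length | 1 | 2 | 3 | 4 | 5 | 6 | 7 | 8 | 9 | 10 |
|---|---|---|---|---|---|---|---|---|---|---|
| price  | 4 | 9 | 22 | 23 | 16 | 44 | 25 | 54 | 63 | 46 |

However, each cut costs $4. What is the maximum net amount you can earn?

Consider every possible first cut. net[k] is the best of p[i]+net[k−i] over all sellable i≤k, charging 4 whenever i<k.
net[1] = 4
net[2] = 9
net[3] = 22
net[4] = 23
net[5] = 27  (first piece 2, then net[3]=22)
net[6] = 44
net[7] = 44  (first piece 1, then net[6]=44)
net[8] = 54
net[9] = 63
net[10] = 63  (first piece 1, then net[9]=63)
One optimal plan: pieces 9 + 1 (1 cut) → $67 − $4 = $63.

63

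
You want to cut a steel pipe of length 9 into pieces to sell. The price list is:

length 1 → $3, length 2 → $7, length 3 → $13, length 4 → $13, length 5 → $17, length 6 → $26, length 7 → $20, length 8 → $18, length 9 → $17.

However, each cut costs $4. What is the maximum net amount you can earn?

Build r[k] bottom-up: r[k] = max over allowed piece i of (p[i] + r[k−i]) − 4 per cut.
r[1] = 3
r[2] = 7
r[3] = 13
r[4] = 13
r[5] = 17
r[6] = 26
r[7] = 25  (first piece 1, then r[6]=26)
r[8] = 29  (first piece 2, then r[6]=26)
r[9] = 35  (first piece 3, then r[6]=26)
One optimal plan: pieces 6 + 3 (1 cut) → $39 − $4 = $35.

35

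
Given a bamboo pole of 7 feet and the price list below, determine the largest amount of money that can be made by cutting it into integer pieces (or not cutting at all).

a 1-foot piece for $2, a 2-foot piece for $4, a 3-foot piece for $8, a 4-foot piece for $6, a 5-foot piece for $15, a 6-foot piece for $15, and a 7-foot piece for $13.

Consider every possible first cut. best[k] is the best of p[i]+best[k−i] over all sellable i≤k.
best[1] = 2
best[2] = 4  (first piece 1, then best[1]=2)
best[3] = 8
best[4] = 10  (first piece 1, then best[3]=8)
best[5] = 15
best[6] = 17  (first piece 1, then best[5]=15)
best[7] = 19  (first piece 1, then best[6]=17)
One optimal cutting: 5 + 1 + 1 → $15 + $2 + $2 = $19.

19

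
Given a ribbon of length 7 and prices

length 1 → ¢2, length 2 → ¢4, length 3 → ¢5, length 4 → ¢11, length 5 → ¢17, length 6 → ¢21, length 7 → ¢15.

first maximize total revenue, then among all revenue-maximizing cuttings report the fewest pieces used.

Consider every possible first cut. r[k] is the best of p[i]+r[k−i] over all sellable i≤k.
r[1] = 2
r[2] = 4  (first piece 1, then r[1]=2)
r[3] = 6  (first piece 1, then r[2]=4)
r[4] = 11
r[5] = 17
r[6] = 21
r[7] = 23  (first piece 1, then r[6]=21)
Maximum revenue is ¢23.
Now minimize piece count subject to staying optimal: for each k, pieces[k] = 1 + min over i with p[i]+r[k−i]=r[k] of pieces[k−i].
pieces[4] = 1
pieces[5] = 1
pieces[6] = 1
pieces[7] = 2

2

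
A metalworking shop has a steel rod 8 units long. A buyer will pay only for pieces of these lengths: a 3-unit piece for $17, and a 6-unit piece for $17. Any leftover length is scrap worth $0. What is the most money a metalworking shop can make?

Consider every possible first cut. r[k] is the best of p[i]+r[k−i] over all sellable i≤k.
r[1] = 0
r[2] = 0
r[3] = 17
r[4] = 17
r[5] = 17
r[6] = max(17+17, 17+0) = 34
r[7] = max(17+17, 17+0) = 34
r[8] = max(17+17, 17+0) = 34
One optimal cutting: pieces 3 + 3 with 2 units of scrap → $34.

34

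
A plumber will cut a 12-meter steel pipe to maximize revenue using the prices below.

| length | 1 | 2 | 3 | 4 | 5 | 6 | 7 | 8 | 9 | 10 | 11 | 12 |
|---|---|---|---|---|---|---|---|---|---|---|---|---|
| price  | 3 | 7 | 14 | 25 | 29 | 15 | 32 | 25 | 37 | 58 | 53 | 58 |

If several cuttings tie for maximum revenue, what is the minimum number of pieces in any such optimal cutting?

Consider every possible first cut. r[k] is the best of p[i]+r[k−i] over all sellable i≤k.
r[1] = 3
r[2] = max(3+3, 7+0) = 7
r[3] = max(3+7, 7+3, 14+0) = 14
r[4] = max(3+14, 7+7, 14+3, 25+0) = 25
r[5] = max(3+25, 7+14, 14+7, 25+3, 29+0) = 29
r[6] = max(3+29, 7+25, 14+14, 25+7, 29+3, 15+0) = 32
r[7] = max(3+32, 7+29, 14+25, …, 15+3, 32+0) = 39
r[8] = max(3+39, 7+32, 14+29, …, 32+3, 25+0) = 50
r[9] = max(3+50, 7+39, 14+32, …, 25+3, 37+0) = 54
r[10] = max(3+54, 7+50, 14+39, …, 37+3, 58+0) = 58
r[11] = max(3+58, 7+54, 14+50, …, 58+3, 53+0) = 64
r[12] = max(3+64, 7+58, 14+54, …, 53+3, 58+0) = 75
Maximum revenue is $75.
Now minimize piece count subject to staying optimal: for each k, pieces[k] = 1 + min over i with p[i]+r[k−i]=r[k] of pieces[k−i].
pieces[9] = 2
pieces[10] = 1
pieces[11] = 3
pieces[12] = 3

3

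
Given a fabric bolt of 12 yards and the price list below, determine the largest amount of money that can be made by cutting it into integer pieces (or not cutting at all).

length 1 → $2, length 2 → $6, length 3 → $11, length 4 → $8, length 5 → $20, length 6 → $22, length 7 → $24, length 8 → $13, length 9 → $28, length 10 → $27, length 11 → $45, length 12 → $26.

Consider every possible first cut. R[k] is the best of p[i]+R[k−i] over all sellable i≤k.
R[1] = 2
R[2] = 6
R[3] = 11
R[4] = 13  (first piece 1, then R[3]=11)
R[5] = 20
R[6] = 22  (first piece 1, then R[5]=20)
R[7] = 26  (first piece 2, then R[5]=20)
R[8] = 31  (first piece 3, then R[5]=20)
R[9] = 33  (first piece 1, then R[8]=31)
R[10] = 40  (first piece 5, then R[5]=20)
R[11] = 45
R[12] = 47  (first piece 1, then R[11]=45)
One optimal cutting: 11 + 1 → $45 + $2 = $47.

47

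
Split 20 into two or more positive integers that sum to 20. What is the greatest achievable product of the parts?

Fill P[k] for k=2..20: at each k try every first piece i and multiply by the better of (k−i) uncut or P[k−i].
P[2] = 1*max(1,0) = 1*1 = 1
P[3] = max(1*2, 2*1) = 2
P[4] = max(1*3, 2*2, 3*1) = 4
P[5] = max(1*4, 2*3, 3*2, 4*1) = 6
P[6] = max(1*6, 2*4, 3*3, 4*2, 5*1) = 9
P[7] = max(1*9, 2*6, 3*4, 4*3, 5*2, 6*1) = 12
P[8] = max(1*12, 2*9, 3*6, …, 6*2, 7*1) = 18
P[9] = max(1*18, 2*12, 3*9, …, 7*2, 8*1) = 27
P[10] = max(1*27, 2*18, 3*12, …, 8*2, 9*1) = 36
P[11] = max(1*36, 2*27, 3*18, …, 9*2, 10*1) = 54
P[12] = max(1*54, 2*36, 3*27, …, 10*2, 11*1) = 81
P[13] = max(1*81, 2*54, 3*36, …, 11*2, 12*1) = 108
P[14] = max(1*108, 2*81, 3*54, …, 12*2, 13*1) = 162
P[15] = max(1*162, 2*108, 3*81, …, 13*2, 14*1) = 243
P[16] = max(1*243, 2*162, 3*108, …, 14*2, 15*1) = 324
P[17] = max(1*324, 2*243, 3*162, …, 15*2, 16*1) = 486
P[18] = max(1*486, 2*324, 3*243, …, 16*2, 17*1) = 729
P[19] = max(1*729, 2*486, 3*324, …, 17*2, 18*1) = 972
P[20] = max(1*972, 2*729, 3*486, …, 18*2, 19*1) = 1458
One optimal split: 3 + 3 + 3 + 3 + 3 + 3 + 2; product 3*3*3*3*3*3*2 = 1458.

1458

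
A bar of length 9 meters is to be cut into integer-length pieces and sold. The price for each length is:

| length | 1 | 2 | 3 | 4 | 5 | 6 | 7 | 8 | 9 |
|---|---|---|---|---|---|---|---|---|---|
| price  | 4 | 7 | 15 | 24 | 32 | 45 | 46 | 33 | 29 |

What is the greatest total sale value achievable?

60

Consider every possible first cut. best[k] is the best of p[i]+best[k−i] over all sellable i≤k.
best[1] = 4
best[2] = max(4+4, 7+0) = 8
best[3] = max(4+8, 7+4, 15+0) = 15
best[4] = max(4+15, 7+8, 15+4, 24+0) = 24
best[5] = max(4+24, 7+15, 15+8, 24+4, 32+0) = 32
best[6] = max(4+32, 7+24, 15+15, 24+8, 32+4, 45+0) = 45
best[7] = max(4+45, 7+32, 15+24, …, 45+4, 46+0) = 49
best[8] = max(4+49, 7+45, 15+32, …, 46+4, 33+0) = 53
best[9] = max(4+53, 7+49, 15+45, …, 33+4, 29+0) = 60
One optimal cutting: 6 + 3 → 45 + 15 = 60.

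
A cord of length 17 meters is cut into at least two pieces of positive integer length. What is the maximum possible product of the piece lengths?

486

Fill g[k] for k=2..17: at each k try every first piece i and multiply by the better of (k−i) uncut or g[k−i].
Small cases: g[2]=1, g[3]=2, g[4]=4, g[5]=6, g[6]=9, g[7]=12, g[8]=18, g[9]=27, g[10]=36, g[11]=54.
g[12] = 3·max(9,27) = 3·27 = 81
g[13] = 2·max(11,54) = 2·54 = 108
g[14] = 2·max(12,81) = 2·81 = 162
g[15] = 3·max(12,81) = 3·81 = 243
g[16] = 2·max(14,162) = 2·162 = 324
g[17] = 2·max(15,243) = 2·243 = 486
One optimal split: 3 + 3 + 3 + 3 + 3 + 2; product 3·3·3·3·3·2 = 486.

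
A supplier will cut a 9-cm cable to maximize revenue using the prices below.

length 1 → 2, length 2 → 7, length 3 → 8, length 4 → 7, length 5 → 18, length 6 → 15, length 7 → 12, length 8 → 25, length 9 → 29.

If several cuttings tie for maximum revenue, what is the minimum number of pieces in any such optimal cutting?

3

Consider every possible first cut. r[k] is the best of p[i]+r[k−i] over all sellable i≤k.
r[1] = 2
r[2] = max(2+2, 7+0) = 7
r[3] = max(2+7, 7+2, 8+0) = 9
r[4] = max(2+9, 7+7, 8+2, 7+0) = 14
r[5] = max(2+14, 7+9, 8+7, 7+2, 18+0) = 18
r[6] = max(2+18, 7+14, 8+9, 7+7, 18+2, 15+0) = 21
r[7] = max(2+21, 7+18, 8+14, …, 15+2, 12+0) = 25
r[8] = max(2+25, 7+21, 8+18, …, 12+2, 25+0) = 28
r[9] = max(2+28, 7+25, 8+21, …, 25+2, 29+0) = 32
Maximum revenue is 32.
Now minimize piece count subject to staying optimal: for each k, pieces[k] = 1 + min over i with p[i]+r[k−i]=r[k] of pieces[k−i].
pieces[6] = 3
pieces[7] = 2
pieces[8] = 4
pieces[9] = 3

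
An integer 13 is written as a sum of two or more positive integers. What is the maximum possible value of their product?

Define prod[k] = max over 1≤i<k of i · max(k−i, prod[k−i]); the inner max lets the remainder stay uncut if that's better.
Small cases: prod[2]=1, prod[3]=2, prod[4]=4, prod[5]=6, prod[6]=9, prod[7]=12.
prod[8] = 2·max(6,9) = 2·9 = 18
prod[9] = 3·max(6,9) = 3·9 = 27
prod[10] = 2·max(8,18) = 2·18 = 36
prod[11] = 2·max(9,27) = 2·27 = 54
prod[12] = 3·max(9,27) = 3·27 = 81
prod[13] = 2·max(11,54) = 2·54 = 108
One optimal split: 3 + 3 + 3 + 2 + 2; product 3·3·3·2·2 = 108.

108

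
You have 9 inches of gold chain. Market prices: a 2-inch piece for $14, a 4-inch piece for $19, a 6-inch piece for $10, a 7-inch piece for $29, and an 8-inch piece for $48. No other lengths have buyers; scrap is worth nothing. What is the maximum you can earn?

Let best[k] be the best obtainable value from length k. For each k, try every first piece i and keep the best of price[i] + best[k−i].
best[1] = 0
best[2] = 14
best[3] = 14
best[4] = 28  (first piece 2, then best[2]=14)
best[5] = 28
best[6] = 42  (first piece 2, then best[4]=28)
best[7] = 42
best[8] = 56  (first piece 2, then best[6]=42)
best[9] = 56
One optimal cutting: pieces 2 + 2 + 2 + 2 with 1 inch of scrap → $56.

56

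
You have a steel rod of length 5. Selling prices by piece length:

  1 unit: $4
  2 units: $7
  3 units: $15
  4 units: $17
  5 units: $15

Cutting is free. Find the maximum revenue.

23

Let best[k] be the best obtainable value from length k. For each k, try every first piece i and keep the best of price[i] + best[k−i].
best[1] = 4
best[2] = 8  (first piece 1, then best[1]=4)
best[3] = 15
best[4] = 19  (first piece 1, then best[3]=15)
best[5] = 23  (first piece 1, then best[4]=19)
One optimal cutting: 3 + 1 + 1 → $15 + $4 + $4 = $23.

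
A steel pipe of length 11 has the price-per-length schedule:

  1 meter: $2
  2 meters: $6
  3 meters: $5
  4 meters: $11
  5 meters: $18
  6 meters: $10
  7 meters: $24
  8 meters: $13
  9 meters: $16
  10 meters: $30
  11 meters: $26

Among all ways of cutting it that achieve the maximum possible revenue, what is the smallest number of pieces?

Let r[k] be the best obtainable value from length k. For each k, try every first piece i and keep the best of price[i] + r[k−i].
r[1] = 2
r[2] = 6
r[3] = 8  (first piece 1, then r[2]=6)
r[4] = 12  (first piece 2, then r[2]=6)
r[5] = 18
r[6] = 20  (first piece 1, then r[5]=18)
r[7] = 24  (first piece 2, then r[5]=18)
r[8] = 26  (first piece 1, then r[7]=24)
r[9] = 30  (first piece 2, then r[7]=24)
r[10] = 36  (first piece 5, then r[5]=18)
r[11] = 38  (first piece 1, then r[10]=36)
Maximum revenue is $38.
Now minimize piece count subject to staying optimal: for each k, pieces[k] = 1 + min over i with p[i]+r[k−i]=r[k] of pieces[k−i].
pieces[8] = 2
pieces[9] = 2
pieces[10] = 2
pieces[11] = 3

3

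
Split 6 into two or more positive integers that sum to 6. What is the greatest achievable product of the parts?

9

Fill m[k] for k=2..6: at each k try every first piece i and multiply by the better of (k−i) uncut or m[k−i].
m[2] = 1·max(1,0) = 1·1 = 1
m[3] = 1·max(2,1) = 1·2 = 2
m[4] = 2·max(2,1) = 2·2 = 4
m[5] = 2·max(3,2) = 2·3 = 6
m[6] = 3·max(3,2) = 3·3 = 9
One optimal split: 3 + 3; product 3·3 = 9.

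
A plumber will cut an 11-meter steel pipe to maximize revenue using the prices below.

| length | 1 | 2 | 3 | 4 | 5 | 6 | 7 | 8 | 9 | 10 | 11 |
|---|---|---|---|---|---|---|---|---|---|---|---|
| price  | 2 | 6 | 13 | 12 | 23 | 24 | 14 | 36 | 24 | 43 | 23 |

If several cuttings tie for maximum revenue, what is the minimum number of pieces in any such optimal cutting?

Consider every possible first cut. r[k] is the best of p[i]+r[k−i] over all sellable i≤k.
r[1] = 2
r[2] = 6
r[3] = 13
r[4] = 15  (first piece 1, then r[3]=13)
r[5] = 23
r[6] = 26  (first piece 3, then r[3]=13)
r[7] = 29  (first piece 2, then r[5]=23)
r[8] = 36  (first piece 3, then r[5]=23)
r[9] = 39  (first piece 3, then r[6]=26)
r[10] = 46  (first piece 5, then r[5]=23)
r[11] = 49  (first piece 3, then r[8]=36)
Maximum revenue is $49.
Now minimize piece count subject to staying optimal: for each k, pieces[k] = 1 + min over i with p[i]+r[k−i]=r[k] of pieces[k−i].
pieces[8] = 1
pieces[9] = 3
pieces[10] = 2
pieces[11] = 2

2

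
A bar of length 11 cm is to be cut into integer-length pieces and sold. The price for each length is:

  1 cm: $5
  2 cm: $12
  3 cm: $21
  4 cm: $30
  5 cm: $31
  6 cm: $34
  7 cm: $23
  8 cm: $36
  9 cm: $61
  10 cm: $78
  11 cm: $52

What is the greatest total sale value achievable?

83

Build v[k] bottom-up: v[k] = max over allowed piece i of (p[i] + v[k−i]).
v[1] = 5
v[2] = 12
v[3] = 21
v[4] = 30
v[5] = 35  (first piece 1, then v[4]=30)
v[6] = 42  (first piece 2, then v[4]=30)
v[7] = 51  (first piece 3, then v[4]=30)
v[8] = 60  (first piece 4, then v[4]=30)
v[9] = 65  (first piece 1, then v[8]=60)
v[10] = 78
v[11] = 83  (first piece 1, then v[10]=78)
One optimal cutting: 10 + 1 → $78 + $5 = $83.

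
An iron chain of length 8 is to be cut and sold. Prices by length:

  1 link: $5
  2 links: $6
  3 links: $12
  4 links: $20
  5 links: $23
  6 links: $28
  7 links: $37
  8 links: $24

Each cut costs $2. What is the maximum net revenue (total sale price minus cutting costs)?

40

Let r[k] be the best obtainable value from length k. For each k, try every first piece i and keep the best of price[i] + r[k−i] minus the 2 cut fee when i<k.
r[1] = 5
r[2] = 8  (first piece 1, then r[1]=5)
r[3] = 12
r[4] = 20
r[5] = 23  (first piece 1, then r[4]=20)
r[6] = 28
r[7] = 37
r[8] = 40  (first piece 1, then r[7]=37)
One optimal plan: pieces 7 + 1 (1 cut) → $42 − $2 = $40.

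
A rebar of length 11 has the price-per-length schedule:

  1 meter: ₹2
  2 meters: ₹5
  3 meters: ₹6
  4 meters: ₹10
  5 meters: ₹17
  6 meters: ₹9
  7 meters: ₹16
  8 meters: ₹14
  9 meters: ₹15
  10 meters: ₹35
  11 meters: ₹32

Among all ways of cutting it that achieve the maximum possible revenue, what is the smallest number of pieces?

Build r[k] bottom-up: r[k] = max over allowed piece i of (p[i] + r[k−i]).
r[1] = 2
r[2] = 5
r[3] = 7  (first piece 1, then r[2]=5)
r[4] = 10  (first piece 2, then r[2]=5)
r[5] = 17
r[6] = 19  (first piece 1, then r[5]=17)
r[7] = 22  (first piece 2, then r[5]=17)
r[8] = 24  (first piece 1, then r[7]=22)
r[9] = 27  (first piece 2, then r[7]=22)
r[10] = 35
r[11] = 37  (first piece 1, then r[10]=35)
Maximum revenue is ₹37.
Now minimize piece count subject to staying optimal: for each k, pieces[k] = 1 + min over i with p[i]+r[k−i]=r[k] of pieces[k−i].
pieces[8] = 3
pieces[9] = 2
pieces[10] = 1
pieces[11] = 2

2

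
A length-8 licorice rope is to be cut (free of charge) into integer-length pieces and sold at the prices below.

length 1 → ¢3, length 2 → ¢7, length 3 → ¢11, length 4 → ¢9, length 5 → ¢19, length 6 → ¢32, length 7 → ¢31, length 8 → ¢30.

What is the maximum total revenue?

39

Let r[k] be the best obtainable value from length k. For each k, try every first piece i and keep the best of price[i] + r[k−i].
r[1] = 3
r[2] = 7
r[3] = 11
r[4] = 14  (first piece 1, then r[3]=11)
r[5] = 19
r[6] = 32
r[7] = 35  (first piece 1, then r[6]=32)
r[8] = 39  (first piece 2, then r[6]=32)
One optimal cutting: 6 + 2 → ¢32 + ¢7 = ¢39.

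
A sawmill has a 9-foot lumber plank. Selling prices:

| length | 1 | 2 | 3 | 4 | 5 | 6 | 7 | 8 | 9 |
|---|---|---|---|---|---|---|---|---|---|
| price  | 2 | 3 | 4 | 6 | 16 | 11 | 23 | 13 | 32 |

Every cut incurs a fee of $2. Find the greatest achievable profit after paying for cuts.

32

Consider every possible first cut. net[k] is the best of p[i]+net[k−i] over all sellable i≤k, charging 2 whenever i<k.
net[1] = 2
net[2] = max(2+2-2, 3+0) = 3
net[3] = max(2+3-2, 3+2-2, 4+0) = 4
net[4] = max(2+4-2, 3+3-2, 4+2-2, 6+0) = 6
net[5] = max(2+6-2, 3+4-2, 4+3-2, 6+2-2, 16+0) = 16
net[6] = max(2+16-2, 3+6-2, 4+4-2, 6+3-2, 16+2-2, 11+0) = 16
net[7] = max(2+16-2, 3+16-2, 4+6-2, …, 11+2-2, 23+0) = 23
net[8] = max(2+23-2, 3+16-2, 4+16-2, …, 23+2-2, 13+0) = 23
net[9] = max(2+23-2, 3+23-2, 4+16-2, …, 13+2-2, 32+0) = 32
Best is to make no cuts and sell whole for $32.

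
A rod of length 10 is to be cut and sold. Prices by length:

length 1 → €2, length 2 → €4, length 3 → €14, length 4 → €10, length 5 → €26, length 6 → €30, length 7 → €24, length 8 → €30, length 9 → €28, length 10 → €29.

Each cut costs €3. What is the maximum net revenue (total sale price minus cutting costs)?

49

Build r[k] bottom-up: r[k] = max over allowed piece i of (p[i] + r[k−i]) − 3 per cut.
r[1] = 2
r[2] = 4
r[3] = 14
r[4] = 13  (first piece 1, then r[3]=14)
r[5] = 26
r[6] = 30
r[7] = 29  (first piece 1, then r[6]=30)
r[8] = 37  (first piece 3, then r[5]=26)
r[9] = 41  (first piece 3, then r[6]=30)
r[10] = 49  (first piece 5, then r[5]=26)
One optimal plan: pieces 5 + 5 (1 cut) → €52 − €3 = €49.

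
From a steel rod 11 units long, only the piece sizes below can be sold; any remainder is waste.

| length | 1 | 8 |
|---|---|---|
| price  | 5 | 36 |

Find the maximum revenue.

Consider every possible first cut. best[k] is the best of p[i]+best[k−i] over all sellable i≤k.
best[1] = 5
best[2] = 10  (first piece 1, then best[1]=5)
best[3] = 15  (first piece 1, then best[2]=10)
best[4] = 20  (first piece 1, then best[3]=15)
best[5] = 25  (first piece 1, then best[4]=20)
best[6] = 30  (first piece 1, then best[5]=25)
best[7] = 35  (first piece 1, then best[6]=30)
best[8] = 40  (first piece 1, then best[7]=35)
best[9] = 45  (first piece 1, then best[8]=40)
best[10] = 50  (first piece 1, then best[9]=45)
best[11] = 55  (first piece 1, then best[10]=50)
One optimal cutting: 1 + 1 + 1 + 1 + 1 + 1 + 1 + 1 + 1 + 1 + 1 → $55.

55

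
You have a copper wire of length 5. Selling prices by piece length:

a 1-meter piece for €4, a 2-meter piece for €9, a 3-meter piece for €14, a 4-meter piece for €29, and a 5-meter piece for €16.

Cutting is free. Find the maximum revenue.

Build v[k] bottom-up: v[k] = max over allowed piece i of (p[i] + v[k−i]).
v[1] = 4
v[2] = 9
v[3] = 14
v[4] = 29
v[5] = 33  (first piece 1, then v[4]=29)
One optimal cutting: 4 + 1 → €29 + €4 = €33.

33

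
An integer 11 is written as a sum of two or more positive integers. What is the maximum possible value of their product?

Let prod[k] be the best product for length k (with at least one cut). For each first piece i, the rest contributes max(k−i, prod[k−i]).
Small cases: prod[2]=1, prod[3]=2, prod[4]=4.
prod[5] = 2*max(3,2) = 2*3 = 6
prod[6] = 3*max(3,2) = 3*3 = 9
prod[7] = 2*max(5,6) = 2*6 = 12
prod[8] = 2*max(6,9) = 2*9 = 18
prod[9] = 3*max(6,9) = 3*9 = 27
prod[10] = 2*max(8,18) = 2*18 = 36
prod[11] = 2*max(9,27) = 2*27 = 54
One optimal split: 3 + 3 + 3 + 2; product 3*3*3*2 = 54.

54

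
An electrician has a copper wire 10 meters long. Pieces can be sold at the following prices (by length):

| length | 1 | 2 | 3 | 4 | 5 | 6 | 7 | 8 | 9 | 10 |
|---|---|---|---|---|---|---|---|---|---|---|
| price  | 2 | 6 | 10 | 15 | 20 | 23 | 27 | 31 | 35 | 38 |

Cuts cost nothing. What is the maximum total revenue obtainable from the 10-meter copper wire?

40

Build R[k] bottom-up: R[k] = max over allowed piece i of (p[i] + R[k−i]).
R[1] = 2
R[2] = 6
R[3] = 10
R[4] = 15
R[5] = 20
R[6] = 23
R[7] = 27
R[8] = 31
R[9] = 35  (first piece 4, then R[5]=20)
R[10] = 40  (first piece 5, then R[5]=20)
One optimal cutting: 5 + 5 → €20 + €20 = €40.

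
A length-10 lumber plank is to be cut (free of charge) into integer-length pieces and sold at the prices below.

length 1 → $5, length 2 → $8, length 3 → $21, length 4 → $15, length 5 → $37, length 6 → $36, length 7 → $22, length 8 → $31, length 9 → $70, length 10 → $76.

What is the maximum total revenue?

Consider every possible first cut. R[k] is the best of p[i]+R[k−i] over all sellable i≤k.
R[1] = 5
R[2] = max(5+5, 8+0) = 10
R[3] = max(5+10, 8+5, 21+0) = 21
R[4] = max(5+21, 8+10, 21+5, 15+0) = 26
R[5] = max(5+26, 8+21, 21+10, 15+5, 37+0) = 37
R[6] = max(5+37, 8+26, 21+21, 15+10, 37+5, 36+0) = 42
R[7] = max(5+42, 8+37, 21+26, …, 36+5, 22+0) = 47
R[8] = max(5+47, 8+42, 21+37, …, 22+5, 31+0) = 58
R[9] = max(5+58, 8+47, 21+42, …, 31+5, 70+0) = 70
R[10] = max(5+70, 8+58, 21+47, …, 70+5, 76+0) = 76
Best is to sell the whole 10-foot piece uncut for $76.

76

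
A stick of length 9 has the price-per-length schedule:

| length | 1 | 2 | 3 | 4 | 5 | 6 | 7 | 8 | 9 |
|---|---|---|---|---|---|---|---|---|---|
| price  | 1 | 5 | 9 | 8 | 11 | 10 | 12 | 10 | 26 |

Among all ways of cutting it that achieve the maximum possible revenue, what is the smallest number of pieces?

3

Consider every possible first cut. r[k] is the best of p[i]+r[k−i] over all sellable i≤k.
r[1] = 1
r[2] = max(1+1, 5+0) = 5
r[3] = max(1+5, 5+1, 9+0) = 9
r[4] = max(1+9, 5+5, 9+1, 8+0) = 10
r[5] = max(1+10, 5+9, 9+5, 8+1, 11+0) = 14
r[6] = max(1+14, 5+10, 9+9, 8+5, 11+1, 10+0) = 18
r[7] = max(1+18, 5+14, 9+10, …, 10+1, 12+0) = 19
r[8] = max(1+19, 5+18, 9+14, …, 12+1, 10+0) = 23
r[9] = max(1+23, 5+19, 9+18, …, 10+1, 26+0) = 27
Maximum revenue is $27.
Now minimize piece count subject to staying optimal: for each k, pieces[k] = 1 + min over i with p[i]+r[k−i]=r[k] of pieces[k−i].
pieces[6] = 2
pieces[7] = 3
pieces[8] = 3
pieces[9] = 3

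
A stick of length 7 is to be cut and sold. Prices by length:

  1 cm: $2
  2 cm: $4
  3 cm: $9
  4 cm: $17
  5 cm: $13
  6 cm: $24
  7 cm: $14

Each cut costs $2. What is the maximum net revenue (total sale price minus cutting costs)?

24

Let r[k] be the best obtainable value from length k. For each k, try every first piece i and keep the best of price[i] + r[k−i] minus the 2 cut fee when i<k.
r[1] = 2
r[2] = 4
r[3] = 9
r[4] = 17
r[5] = 17  (first piece 1, then r[4]=17)
r[6] = 24
r[7] = 24  (first piece 1, then r[6]=24)
One optimal plan: pieces 6 + 1 (1 cut) → $26 − $2 = $24.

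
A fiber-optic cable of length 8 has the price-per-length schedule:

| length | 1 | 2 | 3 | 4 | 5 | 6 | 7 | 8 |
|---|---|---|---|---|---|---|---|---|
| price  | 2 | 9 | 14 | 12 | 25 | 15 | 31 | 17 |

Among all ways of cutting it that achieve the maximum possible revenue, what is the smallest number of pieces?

2

Build r[k] bottom-up: r[k] = max over allowed piece i of (p[i] + r[k−i]).
r[1] = 2
r[2] = max(2+2, 9+0) = 9
r[3] = max(2+9, 9+2, 14+0) = 14
r[4] = max(2+14, 9+9, 14+2, 12+0) = 18
r[5] = max(2+18, 9+14, 14+9, 12+2, 25+0) = 25
r[6] = max(2+25, 9+18, 14+14, 12+9, 25+2, 15+0) = 28
r[7] = max(2+28, 9+25, 14+18, …, 15+2, 31+0) = 34
r[8] = max(2+34, 9+28, 14+25, …, 31+2, 17+0) = 39
Maximum revenue is $39.
Now minimize piece count subject to staying optimal: for each k, pieces[k] = 1 + min over i with p[i]+r[k−i]=r[k] of pieces[k−i].
pieces[5] = 1
pieces[6] = 2
pieces[7] = 2
pieces[8] = 2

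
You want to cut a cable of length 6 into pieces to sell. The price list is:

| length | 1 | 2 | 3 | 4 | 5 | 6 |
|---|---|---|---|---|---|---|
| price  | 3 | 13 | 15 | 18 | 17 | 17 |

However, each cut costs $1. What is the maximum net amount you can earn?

Consider every possible first cut. v[k] is the best of p[i]+v[k−i] over all sellable i≤k, charging 1 whenever i<k.
v[1] = 3
v[2] = 13
v[3] = 15  (first piece 1, then v[2]=13)
v[4] = 25  (first piece 2, then v[2]=13)
v[5] = 27  (first piece 1, then v[4]=25)
v[6] = 37  (first piece 2, then v[4]=25)
One optimal plan: pieces 2 + 2 + 2 (2 cuts) → $39 − $2 = $37.

37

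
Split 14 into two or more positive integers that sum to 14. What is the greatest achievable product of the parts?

162

Let g[k] be the best product for length k (with at least one cut). For each first piece i, the rest contributes max(k−i, g[k−i]).
g[2] = 1*max(1,0) = 1*1 = 1
g[3] = 1*max(2,1) = 1*2 = 2
g[4] = 2*max(2,1) = 2*2 = 4
g[5] = 2*max(3,2) = 2*3 = 6
g[6] = 3*max(3,2) = 3*3 = 9
g[7] = 2*max(5,6) = 2*6 = 12
g[8] = 2*max(6,9) = 2*9 = 18
g[9] = 3*max(6,9) = 3*9 = 27
g[10] = 2*max(8,18) = 2*18 = 36
g[11] = 2*max(9,27) = 2*27 = 54
g[12] = 3*max(9,27) = 3*27 = 81
g[13] = 2*max(11,54) = 2*54 = 108
g[14] = 2*max(12,81) = 2*81 = 162
One optimal split: 3 + 3 + 3 + 3 + 2; product 3*3*3*3*2 = 162.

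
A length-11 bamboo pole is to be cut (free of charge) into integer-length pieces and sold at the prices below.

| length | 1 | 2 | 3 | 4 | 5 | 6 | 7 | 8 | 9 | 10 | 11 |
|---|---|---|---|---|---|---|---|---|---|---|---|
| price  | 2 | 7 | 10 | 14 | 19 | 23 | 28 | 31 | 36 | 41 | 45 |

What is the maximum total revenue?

45

Let best[k] be the best obtainable value from length k. For each k, try every first piece i and keep the best of price[i] + best[k−i].
best[1] = 2
best[2] = 7
best[3] = 10
best[4] = 14  (first piece 2, then best[2]=7)
best[5] = 19
best[6] = 23
best[7] = 28
best[8] = 31
best[9] = 36
best[10] = 41
best[11] = 45
Best is to sell the whole 11-foot piece uncut for $45.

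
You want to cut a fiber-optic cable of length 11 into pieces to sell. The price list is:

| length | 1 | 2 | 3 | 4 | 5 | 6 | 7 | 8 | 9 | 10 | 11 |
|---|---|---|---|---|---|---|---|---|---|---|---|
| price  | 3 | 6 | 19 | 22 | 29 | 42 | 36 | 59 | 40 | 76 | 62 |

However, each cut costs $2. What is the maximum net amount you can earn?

Consider every possible first cut. v[k] is the best of p[i]+v[k−i] over all sellable i≤k, charging 2 whenever i<k.
v[1] = 3
v[2] = max(3+3-2, 6+0) = 6
v[3] = max(3+6-2, 6+3-2, 19+0) = 19
v[4] = max(3+19-2, 6+6-2, 19+3-2, 22+0) = 22
v[5] = max(3+22-2, 6+19-2, 19+6-2, 22+3-2, 29+0) = 29
v[6] = max(3+29-2, 6+22-2, 19+19-2, 22+6-2, 29+3-2, 42+0) = 42
v[7] = max(3+42-2, 6+29-2, 19+22-2, …, 42+3-2, 36+0) = 43
v[8] = max(3+43-2, 6+42-2, 19+29-2, …, 36+3-2, 59+0) = 59
v[9] = max(3+59-2, 6+43-2, 19+42-2, …, 59+3-2, 40+0) = 60
v[10] = max(3+60-2, 6+59-2, 19+43-2, …, 40+3-2, 76+0) = 76
v[11] = max(3+76-2, 6+60-2, 19+59-2, …, 76+3-2, 62+0) = 77
One optimal plan: pieces 10 + 1 (1 cut) → $79 − $2 = $77.

77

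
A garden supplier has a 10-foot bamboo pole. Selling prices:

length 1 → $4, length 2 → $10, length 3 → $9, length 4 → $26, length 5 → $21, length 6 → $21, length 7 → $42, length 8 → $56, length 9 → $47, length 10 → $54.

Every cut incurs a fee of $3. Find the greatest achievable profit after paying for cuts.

63

Consider every possible first cut. v[k] is the best of p[i]+v[k−i] over all sellable i≤k, charging 3 whenever i<k.
v[1] = 4
v[2] = max(4+4-3, 10+0) = 10
v[3] = max(4+10-3, 10+4-3, 9+0) = 11
v[4] = max(4+11-3, 10+10-3, 9+4-3, 26+0) = 26
v[5] = max(4+26-3, 10+11-3, 9+10-3, 26+4-3, 21+0) = 27
v[6] = max(4+27-3, 10+26-3, 9+11-3, 26+10-3, 21+4-3, 21+0) = 33
v[7] = max(4+33-3, 10+27-3, 9+26-3, …, 21+4-3, 42+0) = 42
v[8] = max(4+42-3, 10+33-3, 9+27-3, …, 42+4-3, 56+0) = 56
v[9] = max(4+56-3, 10+42-3, 9+33-3, …, 56+4-3, 47+0) = 57
v[10] = max(4+57-3, 10+56-3, 9+42-3, …, 47+4-3, 54+0) = 63
One optimal plan: pieces 8 + 2 (1 cut) → $66 − $3 = $63.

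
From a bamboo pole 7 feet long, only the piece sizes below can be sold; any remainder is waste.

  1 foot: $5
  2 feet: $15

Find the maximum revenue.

50

Consider every possible first cut. f[k] is the best of p[i]+f[k−i] over all sellable i≤k.
f[1] = 5
f[2] = max(5+5, 15+0) = 15
f[3] = max(5+15, 15+5) = 20
f[4] = max(5+20, 15+15) = 30
f[5] = max(5+30, 15+20) = 35
f[6] = max(5+35, 15+30) = 45
f[7] = max(5+45, 15+35) = 50
One optimal cutting: 2 + 2 + 2 + 1 → $50.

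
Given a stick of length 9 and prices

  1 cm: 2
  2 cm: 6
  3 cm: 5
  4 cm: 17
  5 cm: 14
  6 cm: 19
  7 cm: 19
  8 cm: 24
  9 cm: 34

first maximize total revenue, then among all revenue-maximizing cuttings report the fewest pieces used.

Consider every possible first cut. r[k] is the best of p[i]+r[k−i] over all sellable i≤k.
r[1] = 2
r[2] = 6
r[3] = 8  (first piece 1, then r[2]=6)
r[4] = 17
r[5] = 19  (first piece 1, then r[4]=17)
r[6] = 23  (first piece 2, then r[4]=17)
r[7] = 25  (first piece 1, then r[6]=23)
r[8] = 34  (first piece 4, then r[4]=17)
r[9] = 36  (first piece 1, then r[8]=34)
Maximum revenue is 36.
Now minimize piece count subject to staying optimal: for each k, pieces[k] = 1 + min over i with p[i]+r[k−i]=r[k] of pieces[k−i].
pieces[6] = 2
pieces[7] = 3
pieces[8] = 2
pieces[9] = 3

3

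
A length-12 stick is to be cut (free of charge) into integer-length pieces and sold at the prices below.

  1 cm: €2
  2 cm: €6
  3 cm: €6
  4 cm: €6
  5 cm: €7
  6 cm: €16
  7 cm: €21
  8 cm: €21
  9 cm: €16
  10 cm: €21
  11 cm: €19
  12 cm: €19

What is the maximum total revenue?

Consider every possible first cut. R[k] is the best of p[i]+R[k−i] over all sellable i≤k.
R[1] = 2
R[2] = 6
R[3] = 8  (first piece 1, then R[2]=6)
R[4] = 12  (first piece 2, then R[2]=6)
R[5] = 14  (first piece 1, then R[4]=12)
R[6] = 18  (first piece 2, then R[4]=12)
R[7] = 21
R[8] = 24  (first piece 2, then R[6]=18)
R[9] = 27  (first piece 2, then R[7]=21)
R[10] = 30  (first piece 2, then R[8]=24)
R[11] = 33  (first piece 2, then R[9]=27)
R[12] = 36  (first piece 2, then R[10]=30)
One optimal cutting: 2 + 2 + 2 + 2 + 2 + 2 → €6 + €6 + €6 + €6 + €6 + €6 = €36.

36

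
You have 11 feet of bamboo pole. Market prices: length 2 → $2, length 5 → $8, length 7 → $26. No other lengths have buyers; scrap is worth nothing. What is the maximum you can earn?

Build f[k] bottom-up: f[k] = max over allowed piece i of (p[i] + f[k−i]).
f[1] = 0
f[2] = 2
f[3] = 2
f[4] = 4  (first piece 2, then f[2]=2)
f[5] = max(2+2, 8+0) = 8
f[6] = max(2+4, 8+0) = 8
f[7] = max(2+8, 8+2, 26+0) = 26
f[8] = max(2+8, 8+2, 26+0) = 26
f[9] = max(2+26, 8+4, 26+2) = 28
f[10] = max(2+26, 8+8, 26+2) = 28
f[11] = max(2+28, 8+8, 26+4) = 30
One optimal cutting: 7 + 2 + 2 → $30.

30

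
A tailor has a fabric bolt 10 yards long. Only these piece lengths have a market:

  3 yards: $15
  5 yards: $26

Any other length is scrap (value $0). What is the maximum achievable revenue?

Build best[k] bottom-up: best[k] = max over allowed piece i of (p[i] + best[k−i]).
best[1] = 0
best[2] = 0
best[3] = 15
best[4] = 15
best[5] = 26
best[6] = 30  (first piece 3, then best[3]=15)
best[7] = 30
best[8] = 41  (first piece 3, then best[5]=26)
best[9] = 45  (first piece 3, then best[6]=30)
best[10] = 52  (first piece 5, then best[5]=26)
One optimal cutting: 5 + 5 → $52.

52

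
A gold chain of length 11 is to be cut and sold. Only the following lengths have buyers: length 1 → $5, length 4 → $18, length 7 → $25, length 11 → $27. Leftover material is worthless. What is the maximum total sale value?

55

Let best[k] be the best obtainable value from length k. For each k, try every first piece i and keep the best of price[i] + best[k−i].
best[1] = 5
best[2] = 10  (first piece 1, then best[1]=5)
best[3] = 15  (first piece 1, then best[2]=10)
best[4] = max(5+15, 18+0) = 20
best[5] = max(5+20, 18+5) = 25
best[6] = max(5+25, 18+10) = 30
best[7] = max(5+30, 18+15, 25+0) = 35
best[8] = max(5+35, 18+20, 25+5) = 40
best[9] = max(5+40, 18+25, 25+10) = 45
best[10] = max(5+45, 18+30, 25+15) = 50
best[11] = max(5+50, 18+35, 25+20, 27+0) = 55
One optimal cutting: 1 + 1 + 1 + 1 + 1 + 1 + 1 + 1 + 1 + 1 + 1 → $55.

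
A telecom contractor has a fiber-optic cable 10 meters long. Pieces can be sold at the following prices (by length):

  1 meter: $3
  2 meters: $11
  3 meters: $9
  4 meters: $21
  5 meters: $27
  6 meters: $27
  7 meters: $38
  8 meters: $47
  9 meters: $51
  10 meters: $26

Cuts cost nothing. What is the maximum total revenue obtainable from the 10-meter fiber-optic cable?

58

Consider every possible first cut. v[k] is the best of p[i]+v[k−i] over all sellable i≤k.
v[1] = 3
v[2] = max(3+3, 11+0) = 11
v[3] = max(3+11, 11+3, 9+0) = 14
v[4] = max(3+14, 11+11, 9+3, 21+0) = 22
v[5] = max(3+22, 11+14, 9+11, 21+3, 27+0) = 27
v[6] = max(3+27, 11+22, 9+14, 21+11, 27+3, 27+0) = 33
v[7] = max(3+33, 11+27, 9+22, …, 27+3, 38+0) = 38
v[8] = max(3+38, 11+33, 9+27, …, 38+3, 47+0) = 47
v[9] = max(3+47, 11+38, 9+33, …, 47+3, 51+0) = 51
v[10] = max(3+51, 11+47, 9+38, …, 51+3, 26+0) = 58
One optimal cutting: 8 + 2 → $47 + $11 = $58.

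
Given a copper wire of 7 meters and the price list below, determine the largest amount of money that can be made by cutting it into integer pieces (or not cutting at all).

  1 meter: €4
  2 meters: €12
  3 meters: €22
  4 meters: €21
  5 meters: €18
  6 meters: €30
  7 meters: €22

48

Build R[k] bottom-up: R[k] = max over allowed piece i of (p[i] + R[k−i]).
R[1] = 4
R[2] = 12
R[3] = 22
R[4] = 26  (first piece 1, then R[3]=22)
R[5] = 34  (first piece 2, then R[3]=22)
R[6] = 44  (first piece 3, then R[3]=22)
R[7] = 48  (first piece 1, then R[6]=44)
One optimal cutting: 3 + 3 + 1 → €22 + €22 + €4 = €48.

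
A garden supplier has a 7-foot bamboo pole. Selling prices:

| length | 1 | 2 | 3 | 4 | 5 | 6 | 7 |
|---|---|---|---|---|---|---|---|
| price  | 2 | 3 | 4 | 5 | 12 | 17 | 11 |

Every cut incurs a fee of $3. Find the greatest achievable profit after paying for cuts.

16

Build r[k] bottom-up: r[k] = max over allowed piece i of (p[i] + r[k−i]) − 3 per cut.
r[1] = 2
r[2] = 3
r[3] = 4
r[4] = 5
r[5] = 12
r[6] = 17
r[7] = 16  (first piece 1, then r[6]=17)
One optimal plan: pieces 6 + 1 (1 cut) → $19 − $3 = $16.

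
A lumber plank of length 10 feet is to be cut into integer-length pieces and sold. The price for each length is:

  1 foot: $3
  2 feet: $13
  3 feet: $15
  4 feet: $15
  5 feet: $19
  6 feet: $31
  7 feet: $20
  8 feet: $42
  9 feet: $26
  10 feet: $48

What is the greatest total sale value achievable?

Consider every possible first cut. best[k] is the best of p[i]+best[k−i] over all sellable i≤k.
best[1] = 3
best[2] = max(3+3, 13+0) = 13
best[3] = max(3+13, 13+3, 15+0) = 16
best[4] = max(3+16, 13+13, 15+3, 15+0) = 26
best[5] = max(3+26, 13+16, 15+13, 15+3, 19+0) = 29
best[6] = max(3+29, 13+26, 15+16, 15+13, 19+3, 31+0) = 39
best[7] = max(3+39, 13+29, 15+26, …, 31+3, 20+0) = 42
best[8] = max(3+42, 13+39, 15+29, …, 20+3, 42+0) = 52
best[9] = max(3+52, 13+42, 15+39, …, 42+3, 26+0) = 55
best[10] = max(3+55, 13+52, 15+42, …, 26+3, 48+0) = 65
One optimal cutting: 2 + 2 + 2 + 2 + 2 → $13 + $13 + $13 + $13 + $13 = $65.

65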